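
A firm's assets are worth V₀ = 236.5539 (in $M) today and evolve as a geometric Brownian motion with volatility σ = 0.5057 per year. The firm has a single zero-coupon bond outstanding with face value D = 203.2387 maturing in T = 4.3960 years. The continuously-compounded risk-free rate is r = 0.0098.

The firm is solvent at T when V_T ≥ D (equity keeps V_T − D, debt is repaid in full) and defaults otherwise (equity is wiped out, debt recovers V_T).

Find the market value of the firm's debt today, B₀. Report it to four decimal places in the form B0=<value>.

B0=127.1779

d₁ = [ln(V₀/D) + (r + σ²/2)T] / (σ√T)
   = [ln(236.5539/203.2387) + (0.0098 + 0.5·0.5057²)·4.3960] / (0.5057·√4.3960)
   = [0.151795 + 0.605181] / 1.060283 = 0.713937
d₂ = d₁ − σ√T = 0.713937 − 1.060283 = -0.346346
N(d₁) = 0.762367,  N(d₂) = 0.364542,  e^(−rT) = 0.957834
E₀ = V₀·N(d₁) − D·e^(−rT)·N(d₂)
   = 236.5539·0.762367 − 203.2387·0.957834·0.364542 = 109.375994
B₀ = V₀ − E₀ = 236.5539 − 109.375994 = 127.177906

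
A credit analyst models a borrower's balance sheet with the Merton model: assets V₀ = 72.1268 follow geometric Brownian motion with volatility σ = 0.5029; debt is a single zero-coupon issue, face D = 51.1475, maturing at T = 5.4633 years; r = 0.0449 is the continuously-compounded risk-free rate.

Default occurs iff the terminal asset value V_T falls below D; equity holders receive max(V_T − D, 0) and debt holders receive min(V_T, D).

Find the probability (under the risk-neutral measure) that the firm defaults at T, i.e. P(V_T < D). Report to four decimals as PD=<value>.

d₁ = [ln(V₀/D) + (r + σ²/2)T] / (σ√T)
   = [ln(72.1268/51.1475) + (0.0449 + 0.5·0.5029²)·5.4633] / (0.5029·√5.4633)
   = [0.343712 + 0.936159] / 1.175464 = 1.088823
d₂ = d₁ − σ√T = 1.088823 − 1.175464 = -0.086641
risk-neutral PD = N(−d₂) = N(0.086641) = 0.534521

PD=0.5345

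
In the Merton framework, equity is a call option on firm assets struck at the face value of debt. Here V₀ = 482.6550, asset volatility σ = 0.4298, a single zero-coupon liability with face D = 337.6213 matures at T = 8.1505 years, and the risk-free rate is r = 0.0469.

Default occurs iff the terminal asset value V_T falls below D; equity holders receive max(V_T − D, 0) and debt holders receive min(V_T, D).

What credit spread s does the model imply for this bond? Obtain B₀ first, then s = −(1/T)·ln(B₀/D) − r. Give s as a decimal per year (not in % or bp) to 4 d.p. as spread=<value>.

d₁ = [ln(V₀/D) + (r + σ²/2)T] / (σ√T)
   = [ln(482.6550/337.6213) + (0.0469 + 0.5·0.4298²)·8.1505] / (0.4298·√8.1505)
   = [0.357377 + 1.135071] / 1.227039 = 1.216300
d₂ = d₁ − σ√T = 1.216300 − 1.227039 = -0.010739
N(d₁) = 0.888065,  N(d₂) = 0.495716,  e^(−rT) = 0.682319
E₀ = V₀·N(d₁) − D·e^(−rT)·N(d₂)
   = 482.6550·0.888065 − 337.6213·0.682319·0.495716 = 314.433158
B₀ = V₀ − E₀ = 482.6550 − 314.433158 = 168.221842
spread = −(1/T)·ln(B₀/D) − r = −(1/8.1505)·ln(168.221842/337.6213) − 0.0469 = 0.03857221

spread=0.0386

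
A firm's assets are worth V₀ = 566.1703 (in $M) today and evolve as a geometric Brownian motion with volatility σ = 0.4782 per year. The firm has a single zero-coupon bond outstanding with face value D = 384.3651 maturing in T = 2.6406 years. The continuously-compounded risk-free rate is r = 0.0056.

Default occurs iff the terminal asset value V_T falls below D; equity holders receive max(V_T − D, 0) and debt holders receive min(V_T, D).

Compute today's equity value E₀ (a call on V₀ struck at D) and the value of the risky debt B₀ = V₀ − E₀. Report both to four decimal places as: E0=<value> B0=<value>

d₁ = [ln(V₀/D) + (r + σ²/2)T] / (σ√T)
   = [ln(566.1703/384.3651) + (0.0056 + 0.5·0.4782²)·2.6406] / (0.4782·√2.6406)
   = [0.387302 + 0.316707] / 0.777071 = 0.905978
d₂ = d₁ − σ√T = 0.905978 − 0.777071 = 0.128906
N(d₁) = 0.817526,  N(d₂) = 0.551284,  e^(−rT) = 0.985321
E₀ = V₀·N(d₁) − D·e^(−rT)·N(d₂)
   = 566.1703·0.817526 − 384.3651·0.985321·0.551284 = 254.074962
B₀ = V₀ − E₀ = 566.1703 − 254.074962 = 312.095338

E0=254.0750 B0=312.0953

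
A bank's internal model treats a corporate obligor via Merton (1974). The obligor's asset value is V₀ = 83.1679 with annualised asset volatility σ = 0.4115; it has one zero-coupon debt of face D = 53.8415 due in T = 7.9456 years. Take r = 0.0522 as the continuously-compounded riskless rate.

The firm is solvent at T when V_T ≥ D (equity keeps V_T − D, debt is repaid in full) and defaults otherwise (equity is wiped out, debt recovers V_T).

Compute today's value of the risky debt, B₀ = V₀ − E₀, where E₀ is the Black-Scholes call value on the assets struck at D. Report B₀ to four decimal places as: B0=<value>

B0=27.8112

d₁ = [ln(V₀/D) + (r + σ²/2)T] / (σ√T)
   = [ln(83.1679/53.8415) + (0.0522 + 0.5·0.4115²)·7.9456] / (0.4115·√7.9456)
   = [0.434817 + 1.087483] / 1.159934 = 1.312403
d₂ = d₁ − σ√T = 1.312403 − 1.159934 = 0.152469
N(d₁) = 0.905308,  N(d₂) = 0.560592,  e^(−rT) = 0.660499
E₀ = V₀·N(d₁) − D·e^(−rT)·N(d₂)
   = 83.1679·0.905308 − 53.8415·0.660499·0.560592 = 55.356668
B₀ = V₀ − E₀ = 83.1679 − 55.356668 = 27.811232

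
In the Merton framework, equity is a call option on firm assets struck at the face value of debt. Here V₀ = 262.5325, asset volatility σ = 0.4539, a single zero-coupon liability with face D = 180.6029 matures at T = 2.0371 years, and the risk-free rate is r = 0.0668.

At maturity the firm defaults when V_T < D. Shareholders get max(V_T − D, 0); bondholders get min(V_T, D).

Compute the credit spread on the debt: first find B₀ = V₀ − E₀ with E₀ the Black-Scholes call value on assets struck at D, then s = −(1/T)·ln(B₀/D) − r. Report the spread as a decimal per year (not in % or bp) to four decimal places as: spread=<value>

spread=0.0515

d₁ = [ln(V₀/D) + (r + σ²/2)T] / (σ√T)
   = [ln(262.5325/180.6029) + (0.0668 + 0.5·0.4539²)·2.0371] / (0.4539·√2.0371)
   = [0.374074 + 0.345925] / 0.647838 = 1.111388
d₂ = d₁ − σ√T = 1.111388 − 0.647838 = 0.463550
N(d₁) = 0.866799,  N(d₂) = 0.678515,  e^(−rT) = 0.872774
E₀ = V₀·N(d₁) − D·e^(−rT)·N(d₂)
   = 262.5325·0.866799 − 180.6029·0.872774·0.678515 = 120.611685
B₀ = V₀ − E₀ = 262.5325 − 120.611685 = 141.920815
spread = −(1/T)·ln(B₀/D) − r = −(1/2.0371)·ln(141.920815/180.6029) − 0.0668 = 0.05152087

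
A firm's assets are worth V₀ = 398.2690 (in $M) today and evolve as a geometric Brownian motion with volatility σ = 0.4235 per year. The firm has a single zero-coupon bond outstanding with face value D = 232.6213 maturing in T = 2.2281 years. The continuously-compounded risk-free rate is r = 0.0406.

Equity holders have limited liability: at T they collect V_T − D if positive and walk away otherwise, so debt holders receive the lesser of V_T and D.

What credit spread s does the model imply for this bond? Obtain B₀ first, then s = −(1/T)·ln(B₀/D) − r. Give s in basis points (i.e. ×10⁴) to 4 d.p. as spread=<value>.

spread=329.0962

d₁ = [ln(V₀/D) + (r + σ²/2)T] / (σ√T)
   = [ln(398.2690/232.6213) + (0.0406 + 0.5·0.4235²)·2.2281] / (0.4235·√2.2281)
   = [0.537716 + 0.290268] / 0.632151 = 1.309789
d₂ = d₁ − σ√T = 1.309789 − 0.632151 = 0.677638
N(d₁) = 0.904866,  N(d₂) = 0.750999,  e^(−rT) = 0.913510
E₀ = V₀·N(d₁) − D·e^(−rT)·N(d₂)
   = 398.2690·0.904866 − 232.6213·0.913510·0.750999 = 200.791426
B₀ = V₀ − E₀ = 398.2690 − 200.791426 = 197.477574
spread = −(1/T)·ln(B₀/D) − r = −(1/2.2281)·ln(197.477574/232.6213) − 0.0406 = 0.03290962
in basis points: 0.03290962 × 10⁴ = 329.0962 bp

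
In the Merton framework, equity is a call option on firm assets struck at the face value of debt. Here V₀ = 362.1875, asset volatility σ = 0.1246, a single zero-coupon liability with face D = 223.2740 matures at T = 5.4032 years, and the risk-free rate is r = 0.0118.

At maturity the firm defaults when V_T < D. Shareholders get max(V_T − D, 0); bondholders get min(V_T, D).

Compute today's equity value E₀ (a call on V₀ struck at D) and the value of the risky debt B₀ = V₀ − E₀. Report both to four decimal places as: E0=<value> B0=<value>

d₁ = [ln(V₀/D) + (r + σ²/2)T] / (σ√T)
   = [ln(362.1875/223.2740) + (0.0118 + 0.5·0.1246²)·5.4032] / (0.1246·√5.4032)
   = [0.483762 + 0.105701] / 0.289630 = 2.035227
d₂ = d₁ − σ√T = 2.035227 − 0.289630 = 1.745597
N(d₁) = 0.979086,  N(d₂) = 0.959560,  e^(−rT) = 0.938232
E₀ = V₀·N(d₁) − D·e^(−rT)·N(d₂)
   = 362.1875·0.979086 − 223.2740·0.938232·0.959560 = 153.601429
B₀ = V₀ − E₀ = 362.1875 − 153.601429 = 208.586071

E0=153.6014 B0=208.5861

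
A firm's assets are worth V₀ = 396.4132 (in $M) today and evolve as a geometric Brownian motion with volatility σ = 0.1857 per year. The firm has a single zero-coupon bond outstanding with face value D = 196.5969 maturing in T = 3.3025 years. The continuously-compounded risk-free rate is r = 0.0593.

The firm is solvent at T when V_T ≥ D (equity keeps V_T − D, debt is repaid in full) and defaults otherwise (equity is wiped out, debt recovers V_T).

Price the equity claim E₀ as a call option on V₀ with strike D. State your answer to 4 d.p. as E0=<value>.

E0=234.8844

d₁ = [ln(V₀/D) + (r + σ²/2)T] / (σ√T)
   = [ln(396.4132/196.5969) + (0.0593 + 0.5·0.1857²)·3.3025] / (0.1857·√3.3025)
   = [0.701302 + 0.252781] / 0.337469 = 2.827174
d₂ = d₁ − σ√T = 2.827174 − 0.337469 = 2.489706
N(d₁) = 0.997652,  N(d₂) = 0.993608,  e^(−rT) = 0.822145
E₀ = V₀·N(d₁) − D·e^(−rT)·N(d₂)
   = 396.4132·0.997652 − 196.5969·0.822145·0.993608 = 234.884426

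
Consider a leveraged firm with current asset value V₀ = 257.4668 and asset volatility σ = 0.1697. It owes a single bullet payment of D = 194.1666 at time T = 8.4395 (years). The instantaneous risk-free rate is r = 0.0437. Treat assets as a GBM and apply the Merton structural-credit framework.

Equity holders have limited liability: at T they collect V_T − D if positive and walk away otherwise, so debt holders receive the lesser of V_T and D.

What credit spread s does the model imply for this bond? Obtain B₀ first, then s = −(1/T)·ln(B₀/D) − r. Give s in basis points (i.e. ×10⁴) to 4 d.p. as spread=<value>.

spread=35.0297

d₁ = [ln(V₀/D) + (r + σ²/2)T] / (σ√T)
   = [ln(257.4668/194.1666) + (0.0437 + 0.5·0.1697²)·8.4395] / (0.1697·√8.4395)
   = [0.282174 + 0.490327] / 0.492992 = 1.566964
d₂ = d₁ − σ√T = 1.566964 − 0.492992 = 1.073971
N(d₁) = 0.941438,  N(d₂) = 0.858582,  e^(−rT) = 0.691559
E₀ = V₀·N(d₁) − D·e^(−rT)·N(d₂)
   = 257.4668·0.941438 − 194.1666·0.691559·0.858582 = 127.100646
B₀ = V₀ − E₀ = 257.4668 − 127.100646 = 130.366154
spread = −(1/T)·ln(B₀/D) − r = −(1/8.4395)·ln(130.366154/194.1666) − 0.0437 = 0.00350297
in basis points: 0.00350297 × 10⁴ = 35.0297 bp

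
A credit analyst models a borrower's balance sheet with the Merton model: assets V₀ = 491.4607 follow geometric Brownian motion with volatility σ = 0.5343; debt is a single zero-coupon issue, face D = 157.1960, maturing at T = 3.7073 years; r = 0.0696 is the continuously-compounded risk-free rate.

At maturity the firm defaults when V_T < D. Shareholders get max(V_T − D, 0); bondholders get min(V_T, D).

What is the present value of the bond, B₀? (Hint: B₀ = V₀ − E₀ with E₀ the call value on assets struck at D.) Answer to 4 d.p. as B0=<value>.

B0=112.2517

d₁ = [ln(V₀/D) + (r + σ²/2)T] / (σ√T)
   = [ln(491.4607/157.1960) + (0.0696 + 0.5·0.5343²)·3.7073] / (0.5343·√3.7073)
   = [1.139889 + 0.787202] / 1.028760 = 1.873217
d₂ = d₁ − σ√T = 1.873217 − 1.028760 = 0.844457
N(d₁) = 0.969481,  N(d₂) = 0.800793,  e^(−rT) = 0.772574
E₀ = V₀·N(d₁) − D·e^(−rT)·N(d₂)
   = 491.4607·0.969481 − 157.1960·0.772574·0.800793 = 379.209027
B₀ = V₀ − E₀ = 491.4607 − 379.209027 = 112.251673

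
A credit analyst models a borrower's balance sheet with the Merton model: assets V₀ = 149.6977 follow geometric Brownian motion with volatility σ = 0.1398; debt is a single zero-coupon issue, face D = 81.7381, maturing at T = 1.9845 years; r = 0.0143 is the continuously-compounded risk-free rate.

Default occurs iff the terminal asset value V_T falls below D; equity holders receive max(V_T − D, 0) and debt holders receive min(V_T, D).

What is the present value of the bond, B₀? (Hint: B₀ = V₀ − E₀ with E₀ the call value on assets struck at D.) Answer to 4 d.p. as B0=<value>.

d₁ = [ln(V₀/D) + (r + σ²/2)T] / (σ√T)
   = [ln(149.6977/81.7381) + (0.0143 + 0.5·0.1398²)·1.9845] / (0.1398·√1.9845)
   = [0.605098 + 0.047771] / 0.196939 = 3.315073
d₂ = d₁ − σ√T = 3.315073 − 0.196939 = 3.118133
N(d₁) = 0.999542,  N(d₂) = 0.999090,  e^(−rT) = 0.972021
E₀ = V₀·N(d₁) − D·e^(−rT)·N(d₂)
   = 149.6977·0.999542 − 81.7381·0.972021·0.999090 = 70.250313
B₀ = V₀ − E₀ = 149.6977 − 70.250313 = 79.447387

B0=79.4474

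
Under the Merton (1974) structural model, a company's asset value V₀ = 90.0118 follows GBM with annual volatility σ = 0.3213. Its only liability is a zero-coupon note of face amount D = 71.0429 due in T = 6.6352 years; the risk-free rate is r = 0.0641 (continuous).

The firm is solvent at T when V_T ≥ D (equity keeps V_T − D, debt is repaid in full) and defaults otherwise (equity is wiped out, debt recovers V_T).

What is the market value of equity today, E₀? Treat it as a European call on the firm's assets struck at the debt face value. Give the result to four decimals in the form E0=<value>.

E0=49.6987

d₁ = [ln(V₀/D) + (r + σ²/2)T] / (σ√T)
   = [ln(90.0118/71.0429) + (0.0641 + 0.5·0.3213²)·6.6352] / (0.3213·√6.6352)
   = [0.236657 + 0.767804] / 0.827633 = 1.213656
d₂ = d₁ − σ√T = 1.213656 − 0.827633 = 0.386023
N(d₁) = 0.887560,  N(d₂) = 0.650260,  e^(−rT) = 0.653563
E₀ = V₀·N(d₁) − D·e^(−rT)·N(d₂)
   = 90.0118·0.887560 − 71.0429·0.653563·0.650260 = 49.698673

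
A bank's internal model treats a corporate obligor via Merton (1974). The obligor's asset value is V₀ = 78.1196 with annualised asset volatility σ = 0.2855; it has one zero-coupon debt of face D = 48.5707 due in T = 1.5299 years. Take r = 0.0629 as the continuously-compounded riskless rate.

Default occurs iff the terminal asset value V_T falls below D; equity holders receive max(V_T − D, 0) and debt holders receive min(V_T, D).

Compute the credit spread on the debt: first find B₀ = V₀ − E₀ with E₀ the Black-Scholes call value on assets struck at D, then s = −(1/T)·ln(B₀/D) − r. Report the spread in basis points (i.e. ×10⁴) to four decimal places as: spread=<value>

spread=67.9447

d₁ = [ln(V₀/D) + (r + σ²/2)T] / (σ√T)
   = [ln(78.1196/48.5707) + (0.0629 + 0.5·0.2855²)·1.5299] / (0.2855·√1.5299)
   = [0.475221 + 0.158582] / 0.353132 = 1.794801
d₂ = d₁ − σ√T = 1.794801 − 0.353132 = 1.441669
N(d₁) = 0.963657,  N(d₂) = 0.925302,  e^(−rT) = 0.908254
E₀ = V₀·N(d₁) − D·e^(−rT)·N(d₂)
   = 78.1196·0.963657 − 48.5707·0.908254·0.925302 = 34.461235
B₀ = V₀ − E₀ = 78.1196 − 34.461235 = 43.658365
spread = −(1/T)·ln(B₀/D) − r = −(1/1.5299)·ln(43.658365/48.5707) − 0.0629 = 0.00679447
in basis points: 0.00679447 × 10⁴ = 67.9447 bp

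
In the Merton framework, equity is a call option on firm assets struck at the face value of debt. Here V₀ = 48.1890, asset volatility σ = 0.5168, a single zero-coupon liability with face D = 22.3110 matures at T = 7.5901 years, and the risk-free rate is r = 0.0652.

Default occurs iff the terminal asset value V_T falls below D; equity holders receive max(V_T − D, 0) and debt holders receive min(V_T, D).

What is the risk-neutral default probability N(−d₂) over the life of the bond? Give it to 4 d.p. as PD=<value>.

d₁ = [ln(V₀/D) + (r + σ²/2)T] / (σ√T)
   = [ln(48.1890/22.3110) + (0.0652 + 0.5·0.5168²)·7.5901] / (0.5168·√7.5901)
   = [0.770051 + 1.508465] / 1.423791 = 1.600316
d₂ = d₁ − σ√T = 1.600316 − 1.423791 = 0.176525
risk-neutral PD = N(−d₂) = N(-0.176525) = 0.429941

PD=0.4299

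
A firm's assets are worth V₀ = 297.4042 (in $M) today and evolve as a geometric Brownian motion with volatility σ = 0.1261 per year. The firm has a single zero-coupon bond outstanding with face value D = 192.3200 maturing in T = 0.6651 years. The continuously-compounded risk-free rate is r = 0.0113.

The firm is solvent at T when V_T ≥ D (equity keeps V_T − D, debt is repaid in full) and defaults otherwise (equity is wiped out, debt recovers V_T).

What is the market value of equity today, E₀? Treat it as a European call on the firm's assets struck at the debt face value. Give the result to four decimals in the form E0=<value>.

d₁ = [ln(V₀/D) + (r + σ²/2)T] / (σ√T)
   = [ln(297.4042/192.3200) + (0.0113 + 0.5·0.1261²)·0.6651] / (0.1261·√0.6651)
   = [0.435932 + 0.012804] / 0.102839 = 4.363465
d₂ = d₁ − σ√T = 4.363465 − 0.102839 = 4.260625
N(d₁) = 0.999994,  N(d₂) = 0.999990,  e^(−rT) = 0.992513
E₀ = V₀·N(d₁) − D·e^(−rT)·N(d₂)
   = 297.4042·0.999994 − 192.3200·0.992513·0.999990 = 106.524230

E0=106.5242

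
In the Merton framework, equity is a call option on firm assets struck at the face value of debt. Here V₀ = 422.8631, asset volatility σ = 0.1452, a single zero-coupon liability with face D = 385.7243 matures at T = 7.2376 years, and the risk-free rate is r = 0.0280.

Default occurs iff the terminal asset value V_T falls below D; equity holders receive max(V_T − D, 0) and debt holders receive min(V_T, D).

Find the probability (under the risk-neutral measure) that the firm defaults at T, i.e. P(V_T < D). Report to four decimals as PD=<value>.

d₁ = [ln(V₀/D) + (r + σ²/2)T] / (σ√T)
   = [ln(422.8631/385.7243) + (0.0280 + 0.5·0.1452²)·7.2376] / (0.1452·√7.2376)
   = [0.091926 + 0.278948] / 0.390628 = 0.949428
d₂ = d₁ − σ√T = 0.949428 − 0.390628 = 0.558800
risk-neutral PD = N(−d₂) = N(-0.558800) = 0.288149

PD=0.2881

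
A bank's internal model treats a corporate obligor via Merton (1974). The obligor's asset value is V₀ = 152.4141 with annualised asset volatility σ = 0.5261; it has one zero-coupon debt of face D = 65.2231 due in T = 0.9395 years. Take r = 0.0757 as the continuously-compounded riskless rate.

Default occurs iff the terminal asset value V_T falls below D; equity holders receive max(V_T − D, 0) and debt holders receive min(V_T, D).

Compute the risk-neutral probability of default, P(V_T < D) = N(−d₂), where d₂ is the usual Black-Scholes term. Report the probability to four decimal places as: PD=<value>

d₁ = [ln(V₀/D) + (r + σ²/2)T] / (σ√T)
   = [ln(152.4141/65.2231) + (0.0757 + 0.5·0.5261²)·0.9395] / (0.5261·√0.9395)
   = [0.848787 + 0.201138] / 0.509937 = 2.058931
d₂ = d₁ − σ√T = 2.058931 − 0.509937 = 1.548994
risk-neutral PD = N(−d₂) = N(-1.548994) = 0.060692

PD=0.0607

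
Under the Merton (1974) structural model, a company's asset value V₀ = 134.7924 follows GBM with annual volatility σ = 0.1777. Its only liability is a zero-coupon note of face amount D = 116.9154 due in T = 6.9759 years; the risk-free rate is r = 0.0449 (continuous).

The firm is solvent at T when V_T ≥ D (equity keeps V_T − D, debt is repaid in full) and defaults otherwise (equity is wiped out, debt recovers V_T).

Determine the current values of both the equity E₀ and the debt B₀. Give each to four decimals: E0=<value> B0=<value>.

d₁ = [ln(V₀/D) + (r + σ²/2)T] / (σ√T)
   = [ln(134.7924/116.9154) + (0.0449 + 0.5·0.1777²)·6.9759] / (0.1777·√6.9759)
   = [0.142285 + 0.423358] / 0.469340 = 1.205188
d₂ = d₁ − σ√T = 1.205188 − 0.469340 = 0.735849
N(d₁) = 0.885935,  N(d₂) = 0.769089,  e^(−rT) = 0.731091
E₀ = V₀·N(d₁) − D·e^(−rT)·N(d₂)
   = 134.7924·0.885935 − 116.9154·0.731091·0.769089 = 53.678849
B₀ = V₀ − E₀ = 134.7924 − 53.678849 = 81.113551

E0=53.6788 B0=81.1136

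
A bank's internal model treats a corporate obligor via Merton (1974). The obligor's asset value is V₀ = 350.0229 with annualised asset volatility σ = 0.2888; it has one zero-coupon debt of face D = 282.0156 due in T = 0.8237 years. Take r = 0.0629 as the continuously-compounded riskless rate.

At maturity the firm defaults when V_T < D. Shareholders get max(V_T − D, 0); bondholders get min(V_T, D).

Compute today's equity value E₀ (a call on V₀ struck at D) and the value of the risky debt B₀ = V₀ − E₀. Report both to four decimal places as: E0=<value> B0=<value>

d₁ = [ln(V₀/D) + (r + σ²/2)T] / (σ√T)
   = [ln(350.0229/282.0156) + (0.0629 + 0.5·0.2888²)·0.8237] / (0.2888·√0.8237)
   = [0.216036 + 0.086161] / 0.262109 = 1.152946
d₂ = d₁ − σ√T = 1.152946 − 0.262109 = 0.890837
N(d₁) = 0.875534,  N(d₂) = 0.813492,  e^(−rT) = 0.949509
E₀ = V₀·N(d₁) − D·e^(−rT)·N(d₂)
   = 350.0229·0.875534 − 282.0156·0.949509·0.813492 = 88.623109
B₀ = V₀ − E₀ = 350.0229 − 88.623109 = 261.399791

E0=88.6231 B0=261.3998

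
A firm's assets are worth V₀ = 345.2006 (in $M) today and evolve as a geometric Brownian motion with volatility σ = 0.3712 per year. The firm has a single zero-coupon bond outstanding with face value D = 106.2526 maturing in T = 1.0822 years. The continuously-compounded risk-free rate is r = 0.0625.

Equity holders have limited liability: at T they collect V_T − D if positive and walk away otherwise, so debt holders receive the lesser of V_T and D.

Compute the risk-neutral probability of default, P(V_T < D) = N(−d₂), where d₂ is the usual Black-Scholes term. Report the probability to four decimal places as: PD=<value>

PD=0.0012

d₁ = [ln(V₀/D) + (r + σ²/2)T] / (σ√T)
   = [ln(345.2006/106.2526) + (0.0625 + 0.5·0.3712²)·1.0822] / (0.3712·√1.0822)
   = [1.178306 + 0.142195] / 0.386155 = 3.419615
d₂ = d₁ − σ√T = 3.419615 − 0.386155 = 3.033460
risk-neutral PD = N(−d₂) = N(-3.033460) = 0.001209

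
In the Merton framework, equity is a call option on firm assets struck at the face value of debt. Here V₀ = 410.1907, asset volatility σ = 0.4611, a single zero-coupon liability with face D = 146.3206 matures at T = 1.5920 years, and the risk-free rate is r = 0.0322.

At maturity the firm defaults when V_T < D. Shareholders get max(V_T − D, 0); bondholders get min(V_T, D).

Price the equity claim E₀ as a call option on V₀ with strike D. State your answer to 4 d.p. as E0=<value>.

d₁ = [ln(V₀/D) + (r + σ²/2)T] / (σ√T)
   = [ln(410.1907/146.3206) + (0.0322 + 0.5·0.4611²)·1.5920] / (0.4611·√1.5920)
   = [1.030822 + 0.220503] / 0.581791 = 2.150816
d₂ = d₁ − σ√T = 2.150816 − 0.581791 = 1.569026
N(d₁) = 0.984255,  N(d₂) = 0.941679,  e^(−rT) = 0.950029
E₀ = V₀·N(d₁) − D·e^(−rT)·N(d₂)
   = 410.1907·0.984255 − 146.3206·0.950029·0.941679 = 272.830370

E0=272.8304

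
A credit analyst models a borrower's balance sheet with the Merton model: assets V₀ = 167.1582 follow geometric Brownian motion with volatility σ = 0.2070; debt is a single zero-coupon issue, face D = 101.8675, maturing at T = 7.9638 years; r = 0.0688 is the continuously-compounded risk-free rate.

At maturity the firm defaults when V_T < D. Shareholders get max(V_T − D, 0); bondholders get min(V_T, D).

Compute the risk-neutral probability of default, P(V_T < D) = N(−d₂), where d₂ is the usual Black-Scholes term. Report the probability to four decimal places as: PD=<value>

d₁ = [ln(V₀/D) + (r + σ²/2)T] / (σ√T)
   = [ln(167.1582/101.8675) + (0.0688 + 0.5·0.2070²)·7.9638] / (0.2070·√7.9638)
   = [0.495268 + 0.718530] / 0.584158 = 2.077857
d₂ = d₁ − σ√T = 2.077857 − 0.584158 = 1.493699
risk-neutral PD = N(−d₂) = N(-1.493699) = 0.067627

PD=0.0676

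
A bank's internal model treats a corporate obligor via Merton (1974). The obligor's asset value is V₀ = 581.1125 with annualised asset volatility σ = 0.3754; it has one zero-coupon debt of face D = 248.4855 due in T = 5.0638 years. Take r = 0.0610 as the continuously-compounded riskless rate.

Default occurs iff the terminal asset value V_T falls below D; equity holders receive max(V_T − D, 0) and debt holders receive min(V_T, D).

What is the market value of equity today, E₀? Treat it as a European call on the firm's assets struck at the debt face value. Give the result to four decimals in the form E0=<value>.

E0=408.7480

d₁ = [ln(V₀/D) + (r + σ²/2)T] / (σ√T)
   = [ln(581.1125/248.4855) + (0.0610 + 0.5·0.3754²)·5.0638] / (0.3754·√5.0638)
   = [0.849560 + 0.665700] / 0.844758 = 1.793720
d₂ = d₁ − σ√T = 1.793720 − 0.844758 = 0.948962
N(d₁) = 0.963571,  N(d₂) = 0.828680,  e^(−rT) = 0.734260
E₀ = V₀·N(d₁) − D·e^(−rT)·N(d₂)
   = 581.1125·0.963571 − 248.4855·0.734260·0.828680 = 408.748040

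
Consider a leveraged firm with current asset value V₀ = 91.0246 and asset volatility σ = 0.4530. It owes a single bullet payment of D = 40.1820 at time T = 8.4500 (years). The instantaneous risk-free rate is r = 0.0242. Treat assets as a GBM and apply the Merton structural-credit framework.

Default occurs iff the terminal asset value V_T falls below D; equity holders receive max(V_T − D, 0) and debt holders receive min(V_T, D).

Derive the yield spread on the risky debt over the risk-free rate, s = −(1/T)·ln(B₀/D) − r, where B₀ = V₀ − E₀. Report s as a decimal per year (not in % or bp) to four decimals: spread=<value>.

d₁ = [ln(V₀/D) + (r + σ²/2)T] / (σ√T)
   = [ln(91.0246/40.1820) + (0.0242 + 0.5·0.4530²)·8.4500] / (0.4530·√8.4500)
   = [0.817711 + 1.071498] / 1.316820 = 1.434674
d₂ = d₁ − σ√T = 1.434674 − 1.316820 = 0.117854
N(d₁) = 0.924310,  N(d₂) = 0.546908,  e^(−rT) = 0.815063
E₀ = V₀·N(d₁) − D·e^(−rT)·N(d₂)
   = 91.0246·0.924310 − 40.1820·0.815063·0.546908 = 66.223236
B₀ = V₀ − E₀ = 91.0246 − 66.223236 = 24.801364
spread = −(1/T)·ln(B₀/D) − r = −(1/8.4500)·ln(24.801364/40.1820) − 0.0242 = 0.03290302

spread=0.0329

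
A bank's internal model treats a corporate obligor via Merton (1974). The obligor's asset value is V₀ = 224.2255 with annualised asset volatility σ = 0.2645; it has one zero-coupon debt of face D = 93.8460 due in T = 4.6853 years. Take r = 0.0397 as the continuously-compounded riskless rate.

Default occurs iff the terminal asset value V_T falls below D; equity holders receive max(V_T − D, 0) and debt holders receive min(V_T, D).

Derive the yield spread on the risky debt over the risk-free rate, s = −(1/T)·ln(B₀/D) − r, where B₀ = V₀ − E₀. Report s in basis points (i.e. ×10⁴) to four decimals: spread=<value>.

d₁ = [ln(V₀/D) + (r + σ²/2)T] / (σ√T)
   = [ln(224.2255/93.8460) + (0.0397 + 0.5·0.2645²)·4.6853] / (0.2645·√4.6853)
   = [0.870997 + 0.349899] / 0.572525 = 2.132476
d₂ = d₁ − σ√T = 2.132476 − 0.572525 = 1.559952
N(d₁) = 0.983516,  N(d₂) = 0.940614,  e^(−rT) = 0.830268
E₀ = V₀·N(d₁) − D·e^(−rT)·N(d₂)
   = 224.2255·0.983516 − 93.8460·0.830268·0.940614 = 147.239218
B₀ = V₀ − E₀ = 224.2255 − 147.239218 = 76.986282
spread = −(1/T)·ln(B₀/D) − r = −(1/4.6853)·ln(76.986282/93.8460) − 0.0397 = 0.00256579
in basis points: 0.00256579 × 10⁴ = 25.6579 bp

spread=25.6579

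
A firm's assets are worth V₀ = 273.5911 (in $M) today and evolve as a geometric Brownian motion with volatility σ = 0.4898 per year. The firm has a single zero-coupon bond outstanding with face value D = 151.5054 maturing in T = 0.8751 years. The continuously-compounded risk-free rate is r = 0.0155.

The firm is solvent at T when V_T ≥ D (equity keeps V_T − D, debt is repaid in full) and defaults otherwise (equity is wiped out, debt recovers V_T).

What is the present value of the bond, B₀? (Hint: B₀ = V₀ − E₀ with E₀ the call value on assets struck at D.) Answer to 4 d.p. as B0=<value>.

B0=145.4907

d₁ = [ln(V₀/D) + (r + σ²/2)T] / (σ√T)
   = [ln(273.5911/151.5054) + (0.0155 + 0.5·0.4898²)·0.8751] / (0.4898·√0.8751)
   = [0.591013 + 0.118534] / 0.458192 = 1.548581
d₂ = d₁ − σ√T = 1.548581 − 0.458192 = 1.090388
N(d₁) = 0.939259,  N(d₂) = 0.862229,  e^(−rT) = 0.986528
E₀ = V₀·N(d₁) − D·e^(−rT)·N(d₂)
   = 273.5911·0.939259 − 151.5054·0.986528·0.862229 = 128.100420
B₀ = V₀ − E₀ = 273.5911 − 128.100420 = 145.490680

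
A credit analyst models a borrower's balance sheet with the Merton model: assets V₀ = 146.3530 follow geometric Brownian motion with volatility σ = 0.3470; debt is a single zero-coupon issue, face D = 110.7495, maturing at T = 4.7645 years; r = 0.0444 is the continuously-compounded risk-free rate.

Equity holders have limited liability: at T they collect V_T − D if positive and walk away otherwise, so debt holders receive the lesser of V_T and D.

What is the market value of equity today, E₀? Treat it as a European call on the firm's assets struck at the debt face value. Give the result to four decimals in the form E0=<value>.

E0=69.7357

d₁ = [ln(V₀/D) + (r + σ²/2)T] / (σ√T)
   = [ln(146.3530/110.7495) + (0.0444 + 0.5·0.3470²)·4.7645] / (0.3470·√4.7645)
   = [0.278751 + 0.498388] / 0.757422 = 1.026031
d₂ = d₁ − σ√T = 1.026031 − 0.757422 = 0.268608
N(d₁) = 0.847561,  N(d₂) = 0.605885,  e^(−rT) = 0.809334
E₀ = V₀·N(d₁) − D·e^(−rT)·N(d₂)
   = 146.3530·0.847561 − 110.7495·0.809334·0.605885 = 69.735728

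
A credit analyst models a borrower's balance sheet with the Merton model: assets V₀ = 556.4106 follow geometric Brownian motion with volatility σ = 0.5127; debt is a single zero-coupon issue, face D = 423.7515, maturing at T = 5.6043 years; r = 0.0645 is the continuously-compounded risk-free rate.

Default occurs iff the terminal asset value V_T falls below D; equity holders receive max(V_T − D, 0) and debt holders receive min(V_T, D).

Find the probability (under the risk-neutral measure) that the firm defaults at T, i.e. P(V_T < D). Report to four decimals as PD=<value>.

PD=0.5337

d₁ = [ln(V₀/D) + (r + σ²/2)T] / (σ√T)
   = [ln(556.4106/423.7515) + (0.0645 + 0.5·0.5127²)·5.6043] / (0.5127·√5.6043)
   = [0.272359 + 1.098054] / 1.213735 = 1.129088
d₂ = d₁ − σ√T = 1.129088 − 1.213735 = -0.084648
risk-neutral PD = N(−d₂) = N(0.084648) = 0.533729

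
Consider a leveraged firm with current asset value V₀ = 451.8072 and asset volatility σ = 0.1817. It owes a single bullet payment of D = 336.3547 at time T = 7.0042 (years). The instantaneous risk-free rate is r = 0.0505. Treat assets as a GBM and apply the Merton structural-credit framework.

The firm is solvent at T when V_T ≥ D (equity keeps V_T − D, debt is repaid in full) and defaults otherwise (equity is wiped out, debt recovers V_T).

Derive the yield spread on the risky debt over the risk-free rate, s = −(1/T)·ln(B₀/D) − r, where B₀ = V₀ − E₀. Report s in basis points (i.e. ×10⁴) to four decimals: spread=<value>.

spread=38.6453

d₁ = [ln(V₀/D) + (r + σ²/2)T] / (σ√T)
   = [ln(451.8072/336.3547) + (0.0505 + 0.5·0.1817²)·7.0042] / (0.1817·√7.0042)
   = [0.295089 + 0.469334] / 0.480877 = 1.589642
d₂ = d₁ − σ√T = 1.589642 − 0.480877 = 1.108765
N(d₁) = 0.944042,  N(d₂) = 0.866234,  e^(−rT) = 0.702077
E₀ = V₀·N(d₁) − D·e^(−rT)·N(d₂)
   = 451.8072·0.944042 − 336.3547·0.702077·0.866234 = 221.966549
B₀ = V₀ − E₀ = 451.8072 − 221.966549 = 229.840651
spread = −(1/T)·ln(B₀/D) − r = −(1/7.0042)·ln(229.840651/336.3547) − 0.0505 = 0.00386453
in basis points: 0.00386453 × 10⁴ = 38.6453 bp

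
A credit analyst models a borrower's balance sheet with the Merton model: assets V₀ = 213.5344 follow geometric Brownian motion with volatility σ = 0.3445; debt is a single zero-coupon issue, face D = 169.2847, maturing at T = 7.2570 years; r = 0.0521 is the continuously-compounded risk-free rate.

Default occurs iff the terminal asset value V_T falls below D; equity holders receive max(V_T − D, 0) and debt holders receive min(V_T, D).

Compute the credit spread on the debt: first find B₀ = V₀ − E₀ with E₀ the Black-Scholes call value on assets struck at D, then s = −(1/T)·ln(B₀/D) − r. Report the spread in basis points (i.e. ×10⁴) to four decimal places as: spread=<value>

d₁ = [ln(V₀/D) + (r + σ²/2)T] / (σ√T)
   = [ln(213.5344/169.2847) + (0.0521 + 0.5·0.3445²)·7.2570] / (0.3445·√7.2570)
   = [0.232216 + 0.808721] / 0.928042 = 1.121648
d₂ = d₁ − σ√T = 1.121648 − 0.928042 = 0.193606
N(d₁) = 0.868994,  N(d₂) = 0.576758,  e^(−rT) = 0.685169
E₀ = V₀·N(d₁) − D·e^(−rT)·N(d₂)
   = 213.5344·0.868994 − 169.2847·0.685169·0.576758 = 118.662763
B₀ = V₀ − E₀ = 213.5344 − 118.662763 = 94.871637
spread = −(1/T)·ln(B₀/D) − r = −(1/7.2570)·ln(94.871637/169.2847) − 0.0521 = 0.02769291
in basis points: 0.02769291 × 10⁴ = 276.9291 bp

spread=276.9291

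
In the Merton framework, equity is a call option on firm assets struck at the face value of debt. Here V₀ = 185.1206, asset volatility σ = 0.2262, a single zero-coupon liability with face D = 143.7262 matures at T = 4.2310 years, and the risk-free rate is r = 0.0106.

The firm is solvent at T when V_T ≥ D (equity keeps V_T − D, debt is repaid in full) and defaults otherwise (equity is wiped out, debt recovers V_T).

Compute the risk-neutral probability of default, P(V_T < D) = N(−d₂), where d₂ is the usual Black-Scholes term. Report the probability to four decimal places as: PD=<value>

PD=0.3417

d₁ = [ln(V₀/D) + (r + σ²/2)T] / (σ√T)
   = [ln(185.1206/143.7262) + (0.0106 + 0.5·0.2262²)·4.2310] / (0.2262·√4.2310)
   = [0.253097 + 0.153091] / 0.465280 = 0.872999
d₂ = d₁ − σ√T = 0.872999 − 0.465280 = 0.407719
risk-neutral PD = N(−d₂) = N(-0.407719) = 0.341740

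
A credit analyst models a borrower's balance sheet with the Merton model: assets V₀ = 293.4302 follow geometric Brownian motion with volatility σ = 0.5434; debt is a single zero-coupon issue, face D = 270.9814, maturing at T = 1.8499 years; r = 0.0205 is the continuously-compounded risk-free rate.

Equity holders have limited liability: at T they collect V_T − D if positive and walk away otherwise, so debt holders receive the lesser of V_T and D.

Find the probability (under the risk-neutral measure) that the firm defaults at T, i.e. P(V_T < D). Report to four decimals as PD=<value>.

d₁ = [ln(V₀/D) + (r + σ²/2)T] / (σ√T)
   = [ln(293.4302/270.9814) + (0.0205 + 0.5·0.5434²)·1.8499] / (0.5434·√1.8499)
   = [0.079590 + 0.311045] / 0.739084 = 0.528540
d₂ = d₁ − σ√T = 0.528540 − 0.739084 = -0.210544
risk-neutral PD = N(−d₂) = N(0.210544) = 0.583379

PD=0.5834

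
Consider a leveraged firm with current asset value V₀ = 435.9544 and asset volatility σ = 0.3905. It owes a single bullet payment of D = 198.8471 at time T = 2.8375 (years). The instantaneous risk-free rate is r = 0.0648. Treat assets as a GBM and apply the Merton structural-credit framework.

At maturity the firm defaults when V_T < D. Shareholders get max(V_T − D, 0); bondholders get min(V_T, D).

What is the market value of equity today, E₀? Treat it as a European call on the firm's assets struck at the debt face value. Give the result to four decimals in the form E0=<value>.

E0=275.8007

d₁ = [ln(V₀/D) + (r + σ²/2)T] / (σ√T)
   = [ln(435.9544/198.8471) + (0.0648 + 0.5·0.3905²)·2.8375] / (0.3905·√2.8375)
   = [0.785001 + 0.400216] / 0.657793 = 1.801810
d₂ = d₁ − σ√T = 1.801810 − 0.657793 = 1.144017
N(d₁) = 0.964212,  N(d₂) = 0.873692,  e^(−rT) = 0.832044
E₀ = V₀·N(d₁) − D·e^(−rT)·N(d₂)
   = 435.9544·0.964212 − 198.8471·0.832044·0.873692 = 275.800720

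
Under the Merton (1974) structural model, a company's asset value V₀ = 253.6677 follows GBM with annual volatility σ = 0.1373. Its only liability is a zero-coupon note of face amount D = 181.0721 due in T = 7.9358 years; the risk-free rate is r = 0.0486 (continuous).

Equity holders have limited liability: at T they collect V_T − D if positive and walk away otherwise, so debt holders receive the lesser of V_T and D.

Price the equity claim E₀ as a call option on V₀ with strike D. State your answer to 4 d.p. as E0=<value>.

E0=131.3482

d₁ = [ln(V₀/D) + (r + σ²/2)T] / (σ√T)
   = [ln(253.6677/181.0721) + (0.0486 + 0.5·0.1373²)·7.9358] / (0.1373·√7.9358)
   = [0.337130 + 0.460480] / 0.386782 = 2.062170
d₂ = d₁ − σ√T = 2.062170 − 0.386782 = 1.675389
N(d₁) = 0.980404,  N(d₂) = 0.953071,  e^(−rT) = 0.679988
E₀ = V₀·N(d₁) − D·e^(−rT)·N(d₂)
   = 253.6677·0.980404 − 181.0721·0.679988·0.953071 = 131.348224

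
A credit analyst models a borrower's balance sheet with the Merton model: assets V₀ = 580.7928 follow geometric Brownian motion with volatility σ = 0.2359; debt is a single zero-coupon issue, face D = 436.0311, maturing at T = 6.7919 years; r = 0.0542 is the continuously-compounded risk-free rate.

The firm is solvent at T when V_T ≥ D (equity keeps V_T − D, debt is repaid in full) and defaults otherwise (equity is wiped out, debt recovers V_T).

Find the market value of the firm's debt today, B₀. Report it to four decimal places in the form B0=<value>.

d₁ = [ln(V₀/D) + (r + σ²/2)T] / (σ√T)
   = [ln(580.7928/436.0311) + (0.0542 + 0.5·0.2359²)·6.7919] / (0.2359·√6.7919)
   = [0.286680 + 0.557102] / 0.614785 = 1.372482
d₂ = d₁ − σ√T = 1.372482 − 0.614785 = 0.757697
N(d₁) = 0.915043,  N(d₂) = 0.775684,  e^(−rT) = 0.692033
E₀ = V₀·N(d₁) − D·e^(−rT)·N(d₂)
   = 580.7928·0.915043 − 436.0311·0.692033·0.775684 = 297.389470
B₀ = V₀ − E₀ = 580.7928 − 297.389470 = 283.403330

B0=283.4033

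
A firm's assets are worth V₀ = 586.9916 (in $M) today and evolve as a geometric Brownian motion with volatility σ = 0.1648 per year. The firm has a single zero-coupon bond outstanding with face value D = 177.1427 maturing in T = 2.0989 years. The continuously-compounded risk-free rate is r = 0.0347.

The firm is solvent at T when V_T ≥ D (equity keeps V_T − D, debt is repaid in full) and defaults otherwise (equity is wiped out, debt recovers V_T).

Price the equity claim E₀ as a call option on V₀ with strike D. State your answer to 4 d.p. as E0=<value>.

d₁ = [ln(V₀/D) + (r + σ²/2)T] / (σ√T)
   = [ln(586.9916/177.1427) + (0.0347 + 0.5·0.1648²)·2.0989] / (0.1648·√2.0989)
   = [1.198055 + 0.101334] / 0.238755 = 5.442344
d₂ = d₁ − σ√T = 5.442344 − 0.238755 = 5.203589
N(d₁) = 1.000000,  N(d₂) = 1.000000,  e^(−rT) = 0.929757
E₀ = V₀·N(d₁) − D·e^(−rT)·N(d₂)
   = 586.9916·1.000000 − 177.1427·0.929757·1.000000 = 422.291904

E0=422.2919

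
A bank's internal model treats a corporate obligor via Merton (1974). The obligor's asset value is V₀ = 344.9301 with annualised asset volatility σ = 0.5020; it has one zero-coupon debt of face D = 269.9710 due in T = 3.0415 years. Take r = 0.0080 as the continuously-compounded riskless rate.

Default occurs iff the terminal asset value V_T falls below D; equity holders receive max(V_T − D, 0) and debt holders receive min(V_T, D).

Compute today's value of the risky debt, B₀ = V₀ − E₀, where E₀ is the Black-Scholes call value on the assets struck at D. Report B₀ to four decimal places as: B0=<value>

B0=196.7549

d₁ = [ln(V₀/D) + (r + σ²/2)T] / (σ√T)
   = [ln(344.9301/269.9710) + (0.0080 + 0.5·0.5020²)·3.0415] / (0.5020·√3.0415)
   = [0.245027 + 0.407567] / 0.875483 = 0.745411
d₂ = d₁ − σ√T = 0.745411 − 0.875483 = -0.130072
N(d₁) = 0.771988,  N(d₂) = 0.448255,  e^(−rT) = 0.975962
E₀ = V₀·N(d₁) − D·e^(−rT)·N(d₂)
   = 344.9301·0.771988 − 269.9710·0.975962·0.448255 = 148.175244
B₀ = V₀ − E₀ = 344.9301 − 148.175244 = 196.754856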